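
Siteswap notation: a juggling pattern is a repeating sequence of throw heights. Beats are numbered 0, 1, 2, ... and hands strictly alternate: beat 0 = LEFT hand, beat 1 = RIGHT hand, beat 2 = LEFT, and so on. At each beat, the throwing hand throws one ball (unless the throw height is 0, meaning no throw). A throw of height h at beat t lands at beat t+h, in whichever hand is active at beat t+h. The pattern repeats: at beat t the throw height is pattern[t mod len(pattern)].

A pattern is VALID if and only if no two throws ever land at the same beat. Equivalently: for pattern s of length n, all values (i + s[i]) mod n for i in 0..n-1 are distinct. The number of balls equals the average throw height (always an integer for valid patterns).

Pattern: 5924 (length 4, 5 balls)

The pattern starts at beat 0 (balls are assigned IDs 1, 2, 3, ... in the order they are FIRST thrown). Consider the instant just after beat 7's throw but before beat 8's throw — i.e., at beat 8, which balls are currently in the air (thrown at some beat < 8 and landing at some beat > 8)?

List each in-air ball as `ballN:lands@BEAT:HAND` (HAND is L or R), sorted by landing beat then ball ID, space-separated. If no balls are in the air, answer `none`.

Beat 0 (L): throw ball1 h=5 -> lands@5:R; in-air after throw: [b1@5:R]
Beat 1 (R): throw ball2 h=9 -> lands@10:L; in-air after throw: [b1@5:R b2@10:L]
Beat 2 (L): throw ball3 h=2 -> lands@4:L; in-air after throw: [b3@4:L b1@5:R b2@10:L]
Beat 3 (R): throw ball4 h=4 -> lands@7:R; in-air after throw: [b3@4:L b1@5:R b4@7:R b2@10:L]
Beat 4 (L): throw ball3 h=5 -> lands@9:R; in-air after throw: [b1@5:R b4@7:R b3@9:R b2@10:L]
Beat 5 (R): throw ball1 h=9 -> lands@14:L; in-air after throw: [b4@7:R b3@9:R b2@10:L b1@14:L]
Beat 6 (L): throw ball5 h=2 -> lands@8:L; in-air after throw: [b4@7:R b5@8:L b3@9:R b2@10:L b1@14:L]
Beat 7 (R): throw ball4 h=4 -> lands@11:R; in-air after throw: [b5@8:L b3@9:R b2@10:L b4@11:R b1@14:L]
Beat 8 (L): throw ball5 h=5 -> lands@13:R; in-air after throw: [b3@9:R b2@10:L b4@11:R b5@13:R b1@14:L]

Answer: ball3:lands@9:R ball2:lands@10:L ball4:lands@11:R ball1:lands@14:L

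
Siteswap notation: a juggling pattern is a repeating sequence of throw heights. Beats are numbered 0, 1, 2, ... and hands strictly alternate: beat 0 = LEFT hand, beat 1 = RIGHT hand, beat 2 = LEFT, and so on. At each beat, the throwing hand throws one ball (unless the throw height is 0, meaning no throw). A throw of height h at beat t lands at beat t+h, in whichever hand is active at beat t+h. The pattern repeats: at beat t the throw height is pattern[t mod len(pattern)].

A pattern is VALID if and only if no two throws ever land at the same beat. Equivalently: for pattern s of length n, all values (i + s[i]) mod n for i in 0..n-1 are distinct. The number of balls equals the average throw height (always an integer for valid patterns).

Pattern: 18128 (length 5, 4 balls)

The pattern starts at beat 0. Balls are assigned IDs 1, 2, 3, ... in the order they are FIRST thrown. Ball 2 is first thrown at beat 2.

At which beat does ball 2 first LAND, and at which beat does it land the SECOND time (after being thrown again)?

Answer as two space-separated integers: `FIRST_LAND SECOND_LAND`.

Beat 0 (L): throw ball1 h=1 -> lands@1:R; in-air after throw: [b1@1:R]
Beat 1 (R): throw ball1 h=8 -> lands@9:R; in-air after throw: [b1@9:R]
Beat 2 (L): throw ball2 h=1 -> lands@3:R; in-air after throw: [b2@3:R b1@9:R]
Beat 3 (R): throw ball2 h=2 -> lands@5:R; in-air after throw: [b2@5:R b1@9:R]
Beat 4 (L): throw ball3 h=8 -> lands@12:L; in-air after throw: [b2@5:R b1@9:R b3@12:L]
Beat 5 (R): throw ball2 h=1 -> lands@6:L; in-air after throw: [b2@6:L b1@9:R b3@12:L]
Ball 2: thrown@2 h=1 -> first land @3; rethrown@3 h=2 -> second land @5

Answer: 3 5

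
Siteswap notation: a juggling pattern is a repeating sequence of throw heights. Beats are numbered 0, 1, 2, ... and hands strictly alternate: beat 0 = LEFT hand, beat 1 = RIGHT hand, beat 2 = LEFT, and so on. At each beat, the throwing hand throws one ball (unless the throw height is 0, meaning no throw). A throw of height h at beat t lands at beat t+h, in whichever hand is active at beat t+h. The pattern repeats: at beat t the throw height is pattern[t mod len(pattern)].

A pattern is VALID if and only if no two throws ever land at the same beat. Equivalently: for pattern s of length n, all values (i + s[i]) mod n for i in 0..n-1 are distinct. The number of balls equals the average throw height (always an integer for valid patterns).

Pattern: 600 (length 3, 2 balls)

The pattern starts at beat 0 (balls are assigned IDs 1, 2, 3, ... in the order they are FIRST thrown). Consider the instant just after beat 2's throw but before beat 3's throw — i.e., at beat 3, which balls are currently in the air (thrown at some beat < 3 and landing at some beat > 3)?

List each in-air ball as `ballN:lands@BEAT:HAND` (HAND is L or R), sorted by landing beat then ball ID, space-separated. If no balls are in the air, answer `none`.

Answer: ball1:lands@6:L

Derivation:
Beat 0 (L): throw ball1 h=6 -> lands@6:L; in-air after throw: [b1@6:L]
Beat 3 (R): throw ball2 h=6 -> lands@9:R; in-air after throw: [b1@6:L b2@9:R]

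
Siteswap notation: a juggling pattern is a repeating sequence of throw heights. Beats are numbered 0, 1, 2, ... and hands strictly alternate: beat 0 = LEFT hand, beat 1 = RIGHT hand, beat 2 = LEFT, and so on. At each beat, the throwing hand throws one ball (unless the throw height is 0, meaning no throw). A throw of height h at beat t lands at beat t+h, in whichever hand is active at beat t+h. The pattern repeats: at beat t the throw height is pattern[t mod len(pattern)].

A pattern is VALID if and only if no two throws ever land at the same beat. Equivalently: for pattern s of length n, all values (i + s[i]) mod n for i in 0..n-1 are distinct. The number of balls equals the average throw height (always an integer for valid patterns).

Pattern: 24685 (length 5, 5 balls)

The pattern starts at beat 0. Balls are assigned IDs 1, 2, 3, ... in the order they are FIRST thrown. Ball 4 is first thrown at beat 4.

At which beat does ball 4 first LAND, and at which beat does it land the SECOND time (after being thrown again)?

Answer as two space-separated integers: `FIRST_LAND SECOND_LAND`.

Answer: 9 14

Derivation:
Beat 0 (L): throw ball1 h=2 -> lands@2:L; in-air after throw: [b1@2:L]
Beat 1 (R): throw ball2 h=4 -> lands@5:R; in-air after throw: [b1@2:L b2@5:R]
Beat 2 (L): throw ball1 h=6 -> lands@8:L; in-air after throw: [b2@5:R b1@8:L]
Beat 3 (R): throw ball3 h=8 -> lands@11:R; in-air after throw: [b2@5:R b1@8:L b3@11:R]
Beat 4 (L): throw ball4 h=5 -> lands@9:R; in-air after throw: [b2@5:R b1@8:L b4@9:R b3@11:R]
Beat 5 (R): throw ball2 h=2 -> lands@7:R; in-air after throw: [b2@7:R b1@8:L b4@9:R b3@11:R]
Beat 6 (L): throw ball5 h=4 -> lands@10:L; in-air after throw: [b2@7:R b1@8:L b4@9:R b5@10:L b3@11:R]
Beat 7 (R): throw ball2 h=6 -> lands@13:R; in-air after throw: [b1@8:L b4@9:R b5@10:L b3@11:R b2@13:R]
Beat 8 (L): throw ball1 h=8 -> lands@16:L; in-air after throw: [b4@9:R b5@10:L b3@11:R b2@13:R b1@16:L]
Beat 9 (R): throw ball4 h=5 -> lands@14:L; in-air after throw: [b5@10:L b3@11:R b2@13:R b4@14:L b1@16:L]
Beat 10 (L): throw ball5 h=2 -> lands@12:L; in-air after throw: [b3@11:R b5@12:L b2@13:R b4@14:L b1@16:L]
Beat 11 (R): throw ball3 h=4 -> lands@15:R; in-air after throw: [b5@12:L b2@13:R b4@14:L b3@15:R b1@16:L]
Beat 12 (L): throw ball5 h=6 -> lands@18:L; in-air after throw: [b2@13:R b4@14:L b3@15:R b1@16:L b5@18:L]
Beat 13 (R): throw ball2 h=8 -> lands@21:R; in-air after throw: [b4@14:L b3@15:R b1@16:L b5@18:L b2@21:R]
Beat 14 (L): throw ball4 h=5 -> lands@19:R; in-air after throw: [b3@15:R b1@16:L b5@18:L b4@19:R b2@21:R]
Ball 4: thrown@4 h=5 -> first land @9; rethrown@9 h=5 -> second land @14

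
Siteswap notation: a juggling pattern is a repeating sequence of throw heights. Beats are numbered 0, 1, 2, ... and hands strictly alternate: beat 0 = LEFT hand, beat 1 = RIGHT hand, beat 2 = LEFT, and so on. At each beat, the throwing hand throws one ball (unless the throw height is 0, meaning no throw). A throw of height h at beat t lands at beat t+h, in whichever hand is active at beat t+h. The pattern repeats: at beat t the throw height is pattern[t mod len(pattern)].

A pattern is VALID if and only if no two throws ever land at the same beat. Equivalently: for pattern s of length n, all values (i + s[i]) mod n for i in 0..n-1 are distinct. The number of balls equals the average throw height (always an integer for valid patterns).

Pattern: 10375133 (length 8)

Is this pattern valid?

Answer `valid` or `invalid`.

i=0: (i + s[i]) mod n = (0 + 1) mod 8 = 1
i=1: (i + s[i]) mod n = (1 + 0) mod 8 = 1
i=2: (i + s[i]) mod n = (2 + 3) mod 8 = 5
i=3: (i + s[i]) mod n = (3 + 7) mod 8 = 2
i=4: (i + s[i]) mod n = (4 + 5) mod 8 = 1
i=5: (i + s[i]) mod n = (5 + 1) mod 8 = 6
i=6: (i + s[i]) mod n = (6 + 3) mod 8 = 1
i=7: (i + s[i]) mod n = (7 + 3) mod 8 = 2
Residues: [1, 1, 5, 2, 1, 6, 1, 2], distinct: False

Answer: invalid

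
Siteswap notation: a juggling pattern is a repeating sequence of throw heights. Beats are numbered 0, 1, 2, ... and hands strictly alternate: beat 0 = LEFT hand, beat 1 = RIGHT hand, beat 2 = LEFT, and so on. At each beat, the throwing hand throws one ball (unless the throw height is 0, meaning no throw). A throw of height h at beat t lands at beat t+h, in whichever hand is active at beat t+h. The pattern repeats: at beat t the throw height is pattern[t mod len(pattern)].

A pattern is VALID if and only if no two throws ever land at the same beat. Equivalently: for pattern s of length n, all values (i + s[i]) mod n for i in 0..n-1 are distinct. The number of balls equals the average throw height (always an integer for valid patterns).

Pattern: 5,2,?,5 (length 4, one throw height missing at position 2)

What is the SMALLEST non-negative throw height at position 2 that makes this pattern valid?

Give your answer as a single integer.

Answer: 0

Derivation:
i=0: (0 + 5) mod 4 = 1
i=1: (1 + 2) mod 4 = 3
i=2: s[i]=? (unknown)
i=3: (3 + 5) mod 4 = 0
Known residues: [0, 1, 3]; need a permutation of 0..3, so missing residue r = 2
Need (2 + s) mod 4 = 2; smallest s = (2 - 2) mod 4 = 0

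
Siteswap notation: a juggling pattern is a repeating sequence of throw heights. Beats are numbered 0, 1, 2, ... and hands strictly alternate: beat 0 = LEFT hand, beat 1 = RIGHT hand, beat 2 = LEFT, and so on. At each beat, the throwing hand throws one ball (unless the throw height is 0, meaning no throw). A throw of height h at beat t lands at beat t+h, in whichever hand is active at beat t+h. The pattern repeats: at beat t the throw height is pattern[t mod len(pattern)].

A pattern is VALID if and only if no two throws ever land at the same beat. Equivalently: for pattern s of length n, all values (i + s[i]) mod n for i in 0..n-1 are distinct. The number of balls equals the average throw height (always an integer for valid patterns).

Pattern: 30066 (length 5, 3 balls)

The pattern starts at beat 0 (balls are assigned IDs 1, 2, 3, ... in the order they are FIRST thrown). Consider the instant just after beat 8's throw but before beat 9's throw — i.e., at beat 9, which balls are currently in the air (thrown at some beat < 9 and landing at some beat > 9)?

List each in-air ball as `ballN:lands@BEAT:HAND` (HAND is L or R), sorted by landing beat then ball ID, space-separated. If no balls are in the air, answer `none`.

Answer: ball2:lands@10:L ball3:lands@14:L

Derivation:
Beat 0 (L): throw ball1 h=3 -> lands@3:R; in-air after throw: [b1@3:R]
Beat 3 (R): throw ball1 h=6 -> lands@9:R; in-air after throw: [b1@9:R]
Beat 4 (L): throw ball2 h=6 -> lands@10:L; in-air after throw: [b1@9:R b2@10:L]
Beat 5 (R): throw ball3 h=3 -> lands@8:L; in-air after throw: [b3@8:L b1@9:R b2@10:L]
Beat 8 (L): throw ball3 h=6 -> lands@14:L; in-air after throw: [b1@9:R b2@10:L b3@14:L]
Beat 9 (R): throw ball1 h=6 -> lands@15:R; in-air after throw: [b2@10:L b3@14:L b1@15:R]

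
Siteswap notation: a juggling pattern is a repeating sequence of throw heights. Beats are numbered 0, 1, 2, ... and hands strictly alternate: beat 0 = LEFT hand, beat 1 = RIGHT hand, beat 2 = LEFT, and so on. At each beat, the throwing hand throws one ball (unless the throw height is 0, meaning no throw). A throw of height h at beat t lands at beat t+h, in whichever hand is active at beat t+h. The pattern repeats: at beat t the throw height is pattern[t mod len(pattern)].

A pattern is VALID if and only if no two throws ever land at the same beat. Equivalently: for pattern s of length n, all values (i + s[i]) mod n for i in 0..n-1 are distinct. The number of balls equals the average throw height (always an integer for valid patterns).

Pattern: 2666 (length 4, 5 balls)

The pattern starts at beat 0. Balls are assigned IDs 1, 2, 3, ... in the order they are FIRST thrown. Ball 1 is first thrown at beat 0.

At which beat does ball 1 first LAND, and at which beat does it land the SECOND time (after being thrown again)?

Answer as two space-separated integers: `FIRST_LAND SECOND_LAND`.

Answer: 2 8

Derivation:
Beat 0 (L): throw ball1 h=2 -> lands@2:L; in-air after throw: [b1@2:L]
Beat 1 (R): throw ball2 h=6 -> lands@7:R; in-air after throw: [b1@2:L b2@7:R]
Beat 2 (L): throw ball1 h=6 -> lands@8:L; in-air after throw: [b2@7:R b1@8:L]
Beat 3 (R): throw ball3 h=6 -> lands@9:R; in-air after throw: [b2@7:R b1@8:L b3@9:R]
Beat 4 (L): throw ball4 h=2 -> lands@6:L; in-air after throw: [b4@6:L b2@7:R b1@8:L b3@9:R]
Beat 5 (R): throw ball5 h=6 -> lands@11:R; in-air after throw: [b4@6:L b2@7:R b1@8:L b3@9:R b5@11:R]
Beat 6 (L): throw ball4 h=6 -> lands@12:L; in-air after throw: [b2@7:R b1@8:L b3@9:R b5@11:R b4@12:L]
Beat 7 (R): throw ball2 h=6 -> lands@13:R; in-air after throw: [b1@8:L b3@9:R b5@11:R b4@12:L b2@13:R]
Beat 8 (L): throw ball1 h=2 -> lands@10:L; in-air after throw: [b3@9:R b1@10:L b5@11:R b4@12:L b2@13:R]
Ball 1: thrown@0 h=2 -> first land @2; rethrown@2 h=6 -> second land @8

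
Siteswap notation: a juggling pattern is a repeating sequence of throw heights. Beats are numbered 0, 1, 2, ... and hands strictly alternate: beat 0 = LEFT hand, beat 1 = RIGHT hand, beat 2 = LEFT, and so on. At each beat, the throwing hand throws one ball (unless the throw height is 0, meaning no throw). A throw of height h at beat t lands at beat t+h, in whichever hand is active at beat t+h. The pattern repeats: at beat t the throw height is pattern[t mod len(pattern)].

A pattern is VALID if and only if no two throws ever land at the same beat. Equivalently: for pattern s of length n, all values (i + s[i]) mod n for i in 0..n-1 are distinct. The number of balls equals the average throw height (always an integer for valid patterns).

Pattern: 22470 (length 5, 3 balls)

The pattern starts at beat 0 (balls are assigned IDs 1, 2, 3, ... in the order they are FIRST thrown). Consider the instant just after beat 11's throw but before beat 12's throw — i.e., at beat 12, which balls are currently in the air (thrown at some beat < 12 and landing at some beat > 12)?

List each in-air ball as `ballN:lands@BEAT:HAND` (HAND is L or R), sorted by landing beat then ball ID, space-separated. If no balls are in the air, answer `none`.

Beat 0 (L): throw ball1 h=2 -> lands@2:L; in-air after throw: [b1@2:L]
Beat 1 (R): throw ball2 h=2 -> lands@3:R; in-air after throw: [b1@2:L b2@3:R]
Beat 2 (L): throw ball1 h=4 -> lands@6:L; in-air after throw: [b2@3:R b1@6:L]
Beat 3 (R): throw ball2 h=7 -> lands@10:L; in-air after throw: [b1@6:L b2@10:L]
Beat 5 (R): throw ball3 h=2 -> lands@7:R; in-air after throw: [b1@6:L b3@7:R b2@10:L]
Beat 6 (L): throw ball1 h=2 -> lands@8:L; in-air after throw: [b3@7:R b1@8:L b2@10:L]
Beat 7 (R): throw ball3 h=4 -> lands@11:R; in-air after throw: [b1@8:L b2@10:L b3@11:R]
Beat 8 (L): throw ball1 h=7 -> lands@15:R; in-air after throw: [b2@10:L b3@11:R b1@15:R]
Beat 10 (L): throw ball2 h=2 -> lands@12:L; in-air after throw: [b3@11:R b2@12:L b1@15:R]
Beat 11 (R): throw ball3 h=2 -> lands@13:R; in-air after throw: [b2@12:L b3@13:R b1@15:R]
Beat 12 (L): throw ball2 h=4 -> lands@16:L; in-air after throw: [b3@13:R b1@15:R b2@16:L]

Answer: ball3:lands@13:R ball1:lands@15:R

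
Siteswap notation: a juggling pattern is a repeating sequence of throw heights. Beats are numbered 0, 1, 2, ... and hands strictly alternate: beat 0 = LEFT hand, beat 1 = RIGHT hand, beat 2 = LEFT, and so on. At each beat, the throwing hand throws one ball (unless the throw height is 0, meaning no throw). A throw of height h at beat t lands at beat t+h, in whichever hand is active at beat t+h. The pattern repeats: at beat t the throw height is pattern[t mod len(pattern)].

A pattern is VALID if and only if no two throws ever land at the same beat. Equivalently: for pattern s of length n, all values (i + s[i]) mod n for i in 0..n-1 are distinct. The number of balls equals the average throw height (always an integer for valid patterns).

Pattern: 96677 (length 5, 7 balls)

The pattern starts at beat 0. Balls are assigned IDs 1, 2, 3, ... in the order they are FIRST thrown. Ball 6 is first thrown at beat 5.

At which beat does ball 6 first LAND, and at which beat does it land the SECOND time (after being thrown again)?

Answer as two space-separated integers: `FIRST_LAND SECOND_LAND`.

Beat 0 (L): throw ball1 h=9 -> lands@9:R; in-air after throw: [b1@9:R]
Beat 1 (R): throw ball2 h=6 -> lands@7:R; in-air after throw: [b2@7:R b1@9:R]
Beat 2 (L): throw ball3 h=6 -> lands@8:L; in-air after throw: [b2@7:R b3@8:L b1@9:R]
Beat 3 (R): throw ball4 h=7 -> lands@10:L; in-air after throw: [b2@7:R b3@8:L b1@9:R b4@10:L]
Beat 4 (L): throw ball5 h=7 -> lands@11:R; in-air after throw: [b2@7:R b3@8:L b1@9:R b4@10:L b5@11:R]
Beat 5 (R): throw ball6 h=9 -> lands@14:L; in-air after throw: [b2@7:R b3@8:L b1@9:R b4@10:L b5@11:R b6@14:L]
Beat 6 (L): throw ball7 h=6 -> lands@12:L; in-air after throw: [b2@7:R b3@8:L b1@9:R b4@10:L b5@11:R b7@12:L b6@14:L]
Beat 7 (R): throw ball2 h=6 -> lands@13:R; in-air after throw: [b3@8:L b1@9:R b4@10:L b5@11:R b7@12:L b2@13:R b6@14:L]
Beat 8 (L): throw ball3 h=7 -> lands@15:R; in-air after throw: [b1@9:R b4@10:L b5@11:R b7@12:L b2@13:R b6@14:L b3@15:R]
Beat 9 (R): throw ball1 h=7 -> lands@16:L; in-air after throw: [b4@10:L b5@11:R b7@12:L b2@13:R b6@14:L b3@15:R b1@16:L]
Beat 10 (L): throw ball4 h=9 -> lands@19:R; in-air after throw: [b5@11:R b7@12:L b2@13:R b6@14:L b3@15:R b1@16:L b4@19:R]
Beat 11 (R): throw ball5 h=6 -> lands@17:R; in-air after throw: [b7@12:L b2@13:R b6@14:L b3@15:R b1@16:L b5@17:R b4@19:R]
Beat 12 (L): throw ball7 h=6 -> lands@18:L; in-air after throw: [b2@13:R b6@14:L b3@15:R b1@16:L b5@17:R b7@18:L b4@19:R]
Beat 13 (R): throw ball2 h=7 -> lands@20:L; in-air after throw: [b6@14:L b3@15:R b1@16:L b5@17:R b7@18:L b4@19:R b2@20:L]
Beat 14 (L): throw ball6 h=7 -> lands@21:R; in-air after throw: [b3@15:R b1@16:L b5@17:R b7@18:L b4@19:R b2@20:L b6@21:R]
Beat 15 (R): throw ball3 h=9 -> lands@24:L; in-air after throw: [b1@16:L b5@17:R b7@18:L b4@19:R b2@20:L b6@21:R b3@24:L]
Beat 16 (L): throw ball1 h=6 -> lands@22:L; in-air after throw: [b5@17:R b7@18:L b4@19:R b2@20:L b6@21:R b1@22:L b3@24:L]
Beat 17 (R): throw ball5 h=6 -> lands@23:R; in-air after throw: [b7@18:L b4@19:R b2@20:L b6@21:R b1@22:L b5@23:R b3@24:L]
Beat 18 (L): throw ball7 h=7 -> lands@25:R; in-air after throw: [b4@19:R b2@20:L b6@21:R b1@22:L b5@23:R b3@24:L b7@25:R]
Beat 19 (R): throw ball4 h=7 -> lands@26:L; in-air after throw: [b2@20:L b6@21:R b1@22:L b5@23:R b3@24:L b7@25:R b4@26:L]
Beat 20 (L): throw ball2 h=9 -> lands@29:R; in-air after throw: [b6@21:R b1@22:L b5@23:R b3@24:L b7@25:R b4@26:L b2@29:R]
Beat 21 (R): throw ball6 h=6 -> lands@27:R; in-air after throw: [b1@22:L b5@23:R b3@24:L b7@25:R b4@26:L b6@27:R b2@29:R]
Ball 6: thrown@5 h=9 -> first land @14; rethrown@14 h=7 -> second land @21

Answer: 14 21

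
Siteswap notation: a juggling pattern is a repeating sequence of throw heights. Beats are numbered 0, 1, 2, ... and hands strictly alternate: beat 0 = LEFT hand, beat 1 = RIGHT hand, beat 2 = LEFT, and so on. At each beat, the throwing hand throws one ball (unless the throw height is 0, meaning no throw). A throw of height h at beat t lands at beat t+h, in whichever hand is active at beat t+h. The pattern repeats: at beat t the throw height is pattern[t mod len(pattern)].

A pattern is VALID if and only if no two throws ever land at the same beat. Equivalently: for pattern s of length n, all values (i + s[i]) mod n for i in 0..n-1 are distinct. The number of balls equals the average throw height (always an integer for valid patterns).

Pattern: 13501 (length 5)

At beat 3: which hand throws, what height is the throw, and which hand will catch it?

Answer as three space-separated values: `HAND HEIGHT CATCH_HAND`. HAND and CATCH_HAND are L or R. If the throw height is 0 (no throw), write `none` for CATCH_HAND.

Answer: R 0 none

Derivation:
Beat 3: 3 mod 2 = 1, so hand = R
Throw height = pattern[3 mod 5] = pattern[3] = 0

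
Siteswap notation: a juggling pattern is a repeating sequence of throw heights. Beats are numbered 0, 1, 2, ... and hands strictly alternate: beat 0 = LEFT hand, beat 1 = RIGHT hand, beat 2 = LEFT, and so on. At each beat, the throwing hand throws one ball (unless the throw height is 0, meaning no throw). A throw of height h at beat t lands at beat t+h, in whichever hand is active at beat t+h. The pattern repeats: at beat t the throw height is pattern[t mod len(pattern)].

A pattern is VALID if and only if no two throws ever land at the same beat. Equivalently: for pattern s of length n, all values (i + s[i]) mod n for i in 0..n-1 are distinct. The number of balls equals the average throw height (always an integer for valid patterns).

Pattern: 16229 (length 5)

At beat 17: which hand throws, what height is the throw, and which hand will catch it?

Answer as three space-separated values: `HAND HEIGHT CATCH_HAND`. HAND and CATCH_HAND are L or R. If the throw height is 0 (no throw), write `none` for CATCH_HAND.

Answer: R 2 R

Derivation:
Beat 17: 17 mod 2 = 1, so hand = R
Throw height = pattern[17 mod 5] = pattern[2] = 2
Lands at beat 17+2=19, 19 mod 2 = 1, so catch hand = R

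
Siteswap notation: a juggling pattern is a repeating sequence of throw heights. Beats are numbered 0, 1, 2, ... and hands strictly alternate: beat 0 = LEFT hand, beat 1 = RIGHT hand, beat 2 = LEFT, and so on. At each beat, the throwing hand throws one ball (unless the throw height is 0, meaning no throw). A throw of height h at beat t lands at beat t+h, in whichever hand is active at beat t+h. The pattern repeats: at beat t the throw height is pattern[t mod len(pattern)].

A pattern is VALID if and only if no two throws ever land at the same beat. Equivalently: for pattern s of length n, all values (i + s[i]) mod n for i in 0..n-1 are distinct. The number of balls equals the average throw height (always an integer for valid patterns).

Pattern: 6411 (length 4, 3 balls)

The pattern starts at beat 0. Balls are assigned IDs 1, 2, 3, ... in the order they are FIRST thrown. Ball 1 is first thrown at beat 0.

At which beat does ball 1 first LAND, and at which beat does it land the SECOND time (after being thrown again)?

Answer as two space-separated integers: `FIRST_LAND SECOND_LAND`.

Answer: 6 7

Derivation:
Beat 0 (L): throw ball1 h=6 -> lands@6:L; in-air after throw: [b1@6:L]
Beat 1 (R): throw ball2 h=4 -> lands@5:R; in-air after throw: [b2@5:R b1@6:L]
Beat 2 (L): throw ball3 h=1 -> lands@3:R; in-air after throw: [b3@3:R b2@5:R b1@6:L]
Beat 3 (R): throw ball3 h=1 -> lands@4:L; in-air after throw: [b3@4:L b2@5:R b1@6:L]
Beat 4 (L): throw ball3 h=6 -> lands@10:L; in-air after throw: [b2@5:R b1@6:L b3@10:L]
Beat 5 (R): throw ball2 h=4 -> lands@9:R; in-air after throw: [b1@6:L b2@9:R b3@10:L]
Beat 6 (L): throw ball1 h=1 -> lands@7:R; in-air after throw: [b1@7:R b2@9:R b3@10:L]
Beat 7 (R): throw ball1 h=1 -> lands@8:L; in-air after throw: [b1@8:L b2@9:R b3@10:L]
Ball 1: thrown@0 h=6 -> first land @6; rethrown@6 h=1 -> second land @7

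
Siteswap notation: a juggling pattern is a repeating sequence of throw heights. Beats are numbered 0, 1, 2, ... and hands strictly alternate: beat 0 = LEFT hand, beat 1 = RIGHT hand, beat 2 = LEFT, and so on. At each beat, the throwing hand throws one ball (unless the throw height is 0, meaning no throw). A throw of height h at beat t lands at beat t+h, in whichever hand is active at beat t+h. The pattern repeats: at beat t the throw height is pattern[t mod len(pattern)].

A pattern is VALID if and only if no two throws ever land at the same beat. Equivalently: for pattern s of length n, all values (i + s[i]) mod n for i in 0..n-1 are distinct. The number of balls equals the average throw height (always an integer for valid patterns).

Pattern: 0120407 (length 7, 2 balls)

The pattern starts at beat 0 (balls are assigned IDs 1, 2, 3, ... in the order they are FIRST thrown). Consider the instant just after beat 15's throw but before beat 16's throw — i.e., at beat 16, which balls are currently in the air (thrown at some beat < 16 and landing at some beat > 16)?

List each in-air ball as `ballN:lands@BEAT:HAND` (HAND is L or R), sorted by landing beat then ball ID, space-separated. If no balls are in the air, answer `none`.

Answer: ball2:lands@20:L

Derivation:
Beat 1 (R): throw ball1 h=1 -> lands@2:L; in-air after throw: [b1@2:L]
Beat 2 (L): throw ball1 h=2 -> lands@4:L; in-air after throw: [b1@4:L]
Beat 4 (L): throw ball1 h=4 -> lands@8:L; in-air after throw: [b1@8:L]
Beat 6 (L): throw ball2 h=7 -> lands@13:R; in-air after throw: [b1@8:L b2@13:R]
Beat 8 (L): throw ball1 h=1 -> lands@9:R; in-air after throw: [b1@9:R b2@13:R]
Beat 9 (R): throw ball1 h=2 -> lands@11:R; in-air after throw: [b1@11:R b2@13:R]
Beat 11 (R): throw ball1 h=4 -> lands@15:R; in-air after throw: [b2@13:R b1@15:R]
Beat 13 (R): throw ball2 h=7 -> lands@20:L; in-air after throw: [b1@15:R b2@20:L]
Beat 15 (R): throw ball1 h=1 -> lands@16:L; in-air after throw: [b1@16:L b2@20:L]
Beat 16 (L): throw ball1 h=2 -> lands@18:L; in-air after throw: [b1@18:L b2@20:L]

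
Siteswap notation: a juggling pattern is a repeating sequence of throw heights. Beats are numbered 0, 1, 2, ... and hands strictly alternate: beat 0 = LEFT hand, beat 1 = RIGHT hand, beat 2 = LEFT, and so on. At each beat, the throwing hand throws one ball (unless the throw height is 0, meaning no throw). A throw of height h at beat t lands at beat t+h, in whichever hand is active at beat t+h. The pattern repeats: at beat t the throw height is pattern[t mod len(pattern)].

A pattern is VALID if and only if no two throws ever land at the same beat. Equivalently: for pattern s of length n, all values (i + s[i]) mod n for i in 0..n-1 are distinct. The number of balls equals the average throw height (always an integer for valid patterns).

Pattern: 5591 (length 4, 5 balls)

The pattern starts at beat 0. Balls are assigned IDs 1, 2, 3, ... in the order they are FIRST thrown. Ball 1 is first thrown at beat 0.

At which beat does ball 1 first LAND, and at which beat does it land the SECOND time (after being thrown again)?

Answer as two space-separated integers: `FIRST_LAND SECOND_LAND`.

Answer: 5 10

Derivation:
Beat 0 (L): throw ball1 h=5 -> lands@5:R; in-air after throw: [b1@5:R]
Beat 1 (R): throw ball2 h=5 -> lands@6:L; in-air after throw: [b1@5:R b2@6:L]
Beat 2 (L): throw ball3 h=9 -> lands@11:R; in-air after throw: [b1@5:R b2@6:L b3@11:R]
Beat 3 (R): throw ball4 h=1 -> lands@4:L; in-air after throw: [b4@4:L b1@5:R b2@6:L b3@11:R]
Beat 4 (L): throw ball4 h=5 -> lands@9:R; in-air after throw: [b1@5:R b2@6:L b4@9:R b3@11:R]
Beat 5 (R): throw ball1 h=5 -> lands@10:L; in-air after throw: [b2@6:L b4@9:R b1@10:L b3@11:R]
Beat 6 (L): throw ball2 h=9 -> lands@15:R; in-air after throw: [b4@9:R b1@10:L b3@11:R b2@15:R]
Beat 7 (R): throw ball5 h=1 -> lands@8:L; in-air after throw: [b5@8:L b4@9:R b1@10:L b3@11:R b2@15:R]
Beat 8 (L): throw ball5 h=5 -> lands@13:R; in-air after throw: [b4@9:R b1@10:L b3@11:R b5@13:R b2@15:R]
Beat 9 (R): throw ball4 h=5 -> lands@14:L; in-air after throw: [b1@10:L b3@11:R b5@13:R b4@14:L b2@15:R]
Beat 10 (L): throw ball1 h=9 -> lands@19:R; in-air after throw: [b3@11:R b5@13:R b4@14:L b2@15:R b1@19:R]
Ball 1: thrown@0 h=5 -> first land @5; rethrown@5 h=5 -> second land @10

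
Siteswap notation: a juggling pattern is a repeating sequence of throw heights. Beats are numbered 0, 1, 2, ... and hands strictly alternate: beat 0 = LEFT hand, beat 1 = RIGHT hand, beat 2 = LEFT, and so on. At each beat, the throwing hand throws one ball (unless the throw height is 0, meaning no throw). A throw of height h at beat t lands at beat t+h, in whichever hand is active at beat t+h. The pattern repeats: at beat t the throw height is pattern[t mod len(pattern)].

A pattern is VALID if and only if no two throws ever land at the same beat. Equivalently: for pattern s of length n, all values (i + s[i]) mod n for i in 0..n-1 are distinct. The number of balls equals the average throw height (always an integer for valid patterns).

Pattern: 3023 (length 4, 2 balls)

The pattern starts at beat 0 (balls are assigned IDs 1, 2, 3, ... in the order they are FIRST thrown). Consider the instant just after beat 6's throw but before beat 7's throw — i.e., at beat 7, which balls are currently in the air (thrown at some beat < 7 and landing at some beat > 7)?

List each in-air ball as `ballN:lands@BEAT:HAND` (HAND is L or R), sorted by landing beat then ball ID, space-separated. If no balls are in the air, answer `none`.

Answer: ball1:lands@8:L

Derivation:
Beat 0 (L): throw ball1 h=3 -> lands@3:R; in-air after throw: [b1@3:R]
Beat 2 (L): throw ball2 h=2 -> lands@4:L; in-air after throw: [b1@3:R b2@4:L]
Beat 3 (R): throw ball1 h=3 -> lands@6:L; in-air after throw: [b2@4:L b1@6:L]
Beat 4 (L): throw ball2 h=3 -> lands@7:R; in-air after throw: [b1@6:L b2@7:R]
Beat 6 (L): throw ball1 h=2 -> lands@8:L; in-air after throw: [b2@7:R b1@8:L]
Beat 7 (R): throw ball2 h=3 -> lands@10:L; in-air after throw: [b1@8:L b2@10:L]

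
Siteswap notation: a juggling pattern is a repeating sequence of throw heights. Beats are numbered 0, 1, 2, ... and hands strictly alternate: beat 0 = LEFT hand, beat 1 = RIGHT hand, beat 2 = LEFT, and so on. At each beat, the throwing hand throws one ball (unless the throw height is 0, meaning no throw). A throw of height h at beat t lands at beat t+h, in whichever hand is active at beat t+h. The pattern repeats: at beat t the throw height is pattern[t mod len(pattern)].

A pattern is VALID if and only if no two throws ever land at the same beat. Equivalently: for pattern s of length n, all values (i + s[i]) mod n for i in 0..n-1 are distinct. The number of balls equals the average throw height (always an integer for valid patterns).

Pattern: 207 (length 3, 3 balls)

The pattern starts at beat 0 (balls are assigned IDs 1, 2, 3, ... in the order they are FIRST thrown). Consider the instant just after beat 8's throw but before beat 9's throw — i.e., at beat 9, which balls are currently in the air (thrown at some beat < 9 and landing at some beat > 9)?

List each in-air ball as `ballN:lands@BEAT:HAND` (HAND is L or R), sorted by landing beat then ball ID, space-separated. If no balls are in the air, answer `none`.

Beat 0 (L): throw ball1 h=2 -> lands@2:L; in-air after throw: [b1@2:L]
Beat 2 (L): throw ball1 h=7 -> lands@9:R; in-air after throw: [b1@9:R]
Beat 3 (R): throw ball2 h=2 -> lands@5:R; in-air after throw: [b2@5:R b1@9:R]
Beat 5 (R): throw ball2 h=7 -> lands@12:L; in-air after throw: [b1@9:R b2@12:L]
Beat 6 (L): throw ball3 h=2 -> lands@8:L; in-air after throw: [b3@8:L b1@9:R b2@12:L]
Beat 8 (L): throw ball3 h=7 -> lands@15:R; in-air after throw: [b1@9:R b2@12:L b3@15:R]
Beat 9 (R): throw ball1 h=2 -> lands@11:R; in-air after throw: [b1@11:R b2@12:L b3@15:R]

Answer: ball2:lands@12:L ball3:lands@15:R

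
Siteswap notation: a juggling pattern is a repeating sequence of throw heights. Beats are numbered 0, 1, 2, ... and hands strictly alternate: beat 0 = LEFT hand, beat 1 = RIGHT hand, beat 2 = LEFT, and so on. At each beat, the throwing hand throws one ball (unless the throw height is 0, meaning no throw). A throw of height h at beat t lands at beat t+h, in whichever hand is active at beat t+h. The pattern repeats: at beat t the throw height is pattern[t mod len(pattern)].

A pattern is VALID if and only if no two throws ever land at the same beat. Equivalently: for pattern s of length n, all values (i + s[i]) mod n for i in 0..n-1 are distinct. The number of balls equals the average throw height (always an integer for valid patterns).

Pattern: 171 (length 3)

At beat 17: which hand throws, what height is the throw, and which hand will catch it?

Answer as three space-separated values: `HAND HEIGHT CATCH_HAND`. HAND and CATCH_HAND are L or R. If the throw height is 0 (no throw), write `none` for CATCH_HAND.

Answer: R 1 L

Derivation:
Beat 17: 17 mod 2 = 1, so hand = R
Throw height = pattern[17 mod 3] = pattern[2] = 1
Lands at beat 17+1=18, 18 mod 2 = 0, so catch hand = L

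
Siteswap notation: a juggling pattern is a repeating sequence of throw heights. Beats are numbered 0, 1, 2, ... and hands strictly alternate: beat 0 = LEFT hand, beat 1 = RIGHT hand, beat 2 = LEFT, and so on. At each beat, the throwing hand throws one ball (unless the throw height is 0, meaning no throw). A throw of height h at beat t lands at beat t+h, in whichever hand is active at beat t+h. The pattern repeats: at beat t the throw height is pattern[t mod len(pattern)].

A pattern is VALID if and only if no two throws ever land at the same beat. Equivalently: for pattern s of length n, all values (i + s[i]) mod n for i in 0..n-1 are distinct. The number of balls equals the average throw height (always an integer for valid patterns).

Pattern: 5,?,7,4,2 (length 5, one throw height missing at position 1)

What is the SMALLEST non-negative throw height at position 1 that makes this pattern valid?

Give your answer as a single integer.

Answer: 2

Derivation:
i=0: (0 + 5) mod 5 = 0
i=1: s[i]=? (unknown)
i=2: (2 + 7) mod 5 = 4
i=3: (3 + 4) mod 5 = 2
i=4: (4 + 2) mod 5 = 1
Known residues: [0, 1, 2, 4]; need a permutation of 0..4, so missing residue r = 3
Need (1 + s) mod 5 = 3; smallest s = (3 - 1) mod 5 = 2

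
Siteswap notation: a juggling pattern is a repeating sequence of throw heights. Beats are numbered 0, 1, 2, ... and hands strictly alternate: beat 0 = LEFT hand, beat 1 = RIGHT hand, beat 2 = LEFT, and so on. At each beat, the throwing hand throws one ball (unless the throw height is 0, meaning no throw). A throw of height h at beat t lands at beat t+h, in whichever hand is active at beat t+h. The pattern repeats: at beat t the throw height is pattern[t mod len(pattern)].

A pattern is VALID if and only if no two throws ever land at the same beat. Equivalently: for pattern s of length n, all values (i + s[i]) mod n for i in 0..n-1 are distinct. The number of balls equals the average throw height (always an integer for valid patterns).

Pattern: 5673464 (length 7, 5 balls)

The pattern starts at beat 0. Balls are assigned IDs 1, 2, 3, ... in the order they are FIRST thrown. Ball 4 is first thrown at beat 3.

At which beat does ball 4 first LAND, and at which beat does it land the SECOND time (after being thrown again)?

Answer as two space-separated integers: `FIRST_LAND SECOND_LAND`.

Beat 0 (L): throw ball1 h=5 -> lands@5:R; in-air after throw: [b1@5:R]
Beat 1 (R): throw ball2 h=6 -> lands@7:R; in-air after throw: [b1@5:R b2@7:R]
Beat 2 (L): throw ball3 h=7 -> lands@9:R; in-air after throw: [b1@5:R b2@7:R b3@9:R]
Beat 3 (R): throw ball4 h=3 -> lands@6:L; in-air after throw: [b1@5:R b4@6:L b2@7:R b3@9:R]
Beat 4 (L): throw ball5 h=4 -> lands@8:L; in-air after throw: [b1@5:R b4@6:L b2@7:R b5@8:L b3@9:R]
Beat 5 (R): throw ball1 h=6 -> lands@11:R; in-air after throw: [b4@6:L b2@7:R b5@8:L b3@9:R b1@11:R]
Beat 6 (L): throw ball4 h=4 -> lands@10:L; in-air after throw: [b2@7:R b5@8:L b3@9:R b4@10:L b1@11:R]
Beat 7 (R): throw ball2 h=5 -> lands@12:L; in-air after throw: [b5@8:L b3@9:R b4@10:L b1@11:R b2@12:L]
Beat 8 (L): throw ball5 h=6 -> lands@14:L; in-air after throw: [b3@9:R b4@10:L b1@11:R b2@12:L b5@14:L]
Beat 9 (R): throw ball3 h=7 -> lands@16:L; in-air after throw: [b4@10:L b1@11:R b2@12:L b5@14:L b3@16:L]
Beat 10 (L): throw ball4 h=3 -> lands@13:R; in-air after throw: [b1@11:R b2@12:L b4@13:R b5@14:L b3@16:L]
Ball 4: thrown@3 h=3 -> first land @6; rethrown@6 h=4 -> second land @10

Answer: 6 10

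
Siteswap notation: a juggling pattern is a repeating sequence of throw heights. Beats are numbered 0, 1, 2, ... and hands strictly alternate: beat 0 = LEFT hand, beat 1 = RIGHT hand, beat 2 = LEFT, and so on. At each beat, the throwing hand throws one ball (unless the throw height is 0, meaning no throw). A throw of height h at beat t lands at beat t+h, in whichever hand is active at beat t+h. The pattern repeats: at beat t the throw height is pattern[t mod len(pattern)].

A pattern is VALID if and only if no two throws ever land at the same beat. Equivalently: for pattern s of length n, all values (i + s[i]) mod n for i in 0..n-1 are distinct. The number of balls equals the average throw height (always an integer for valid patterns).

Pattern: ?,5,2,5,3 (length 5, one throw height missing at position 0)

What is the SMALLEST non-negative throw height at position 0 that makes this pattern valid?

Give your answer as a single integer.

Answer: 0

Derivation:
i=0: s[i]=? (unknown)
i=1: (1 + 5) mod 5 = 1
i=2: (2 + 2) mod 5 = 4
i=3: (3 + 5) mod 5 = 3
i=4: (4 + 3) mod 5 = 2
Known residues: [1, 2, 3, 4]; need a permutation of 0..4, so missing residue r = 0
Need (0 + s) mod 5 = 0; smallest s = (0 - 0) mod 5 = 0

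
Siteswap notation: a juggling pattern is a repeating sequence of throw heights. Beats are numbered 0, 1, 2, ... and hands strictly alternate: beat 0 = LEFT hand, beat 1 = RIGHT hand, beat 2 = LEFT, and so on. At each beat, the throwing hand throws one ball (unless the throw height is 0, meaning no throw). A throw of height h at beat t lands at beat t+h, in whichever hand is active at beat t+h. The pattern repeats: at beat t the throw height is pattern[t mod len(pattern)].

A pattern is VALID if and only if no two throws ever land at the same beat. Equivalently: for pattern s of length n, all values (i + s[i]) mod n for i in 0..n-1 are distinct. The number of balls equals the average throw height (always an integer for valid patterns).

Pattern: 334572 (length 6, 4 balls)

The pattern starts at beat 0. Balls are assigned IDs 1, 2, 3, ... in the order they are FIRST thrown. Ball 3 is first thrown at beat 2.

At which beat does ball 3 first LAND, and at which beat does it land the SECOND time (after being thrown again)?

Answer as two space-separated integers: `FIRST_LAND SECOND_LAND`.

Beat 0 (L): throw ball1 h=3 -> lands@3:R; in-air after throw: [b1@3:R]
Beat 1 (R): throw ball2 h=3 -> lands@4:L; in-air after throw: [b1@3:R b2@4:L]
Beat 2 (L): throw ball3 h=4 -> lands@6:L; in-air after throw: [b1@3:R b2@4:L b3@6:L]
Beat 3 (R): throw ball1 h=5 -> lands@8:L; in-air after throw: [b2@4:L b3@6:L b1@8:L]
Beat 4 (L): throw ball2 h=7 -> lands@11:R; in-air after throw: [b3@6:L b1@8:L b2@11:R]
Beat 5 (R): throw ball4 h=2 -> lands@7:R; in-air after throw: [b3@6:L b4@7:R b1@8:L b2@11:R]
Beat 6 (L): throw ball3 h=3 -> lands@9:R; in-air after throw: [b4@7:R b1@8:L b3@9:R b2@11:R]
Beat 7 (R): throw ball4 h=3 -> lands@10:L; in-air after throw: [b1@8:L b3@9:R b4@10:L b2@11:R]
Beat 8 (L): throw ball1 h=4 -> lands@12:L; in-air after throw: [b3@9:R b4@10:L b2@11:R b1@12:L]
Beat 9 (R): throw ball3 h=5 -> lands@14:L; in-air after throw: [b4@10:L b2@11:R b1@12:L b3@14:L]
Ball 3: thrown@2 h=4 -> first land @6; rethrown@6 h=3 -> second land @9

Answer: 6 9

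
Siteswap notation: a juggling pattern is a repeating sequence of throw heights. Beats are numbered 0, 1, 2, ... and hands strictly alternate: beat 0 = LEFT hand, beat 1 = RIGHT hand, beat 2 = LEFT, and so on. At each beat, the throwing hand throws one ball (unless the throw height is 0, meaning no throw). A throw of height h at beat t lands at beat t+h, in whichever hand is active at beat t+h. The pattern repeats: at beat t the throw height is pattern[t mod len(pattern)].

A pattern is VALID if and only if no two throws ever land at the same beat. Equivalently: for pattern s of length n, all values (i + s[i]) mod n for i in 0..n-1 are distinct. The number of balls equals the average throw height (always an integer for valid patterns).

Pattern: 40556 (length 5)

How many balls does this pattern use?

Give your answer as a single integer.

Pattern = [4, 0, 5, 5, 6], length n = 5
  position 0: throw height = 4, running sum = 4
  position 1: throw height = 0, running sum = 4
  position 2: throw height = 5, running sum = 9
  position 3: throw height = 5, running sum = 14
  position 4: throw height = 6, running sum = 20
Total sum = 20; balls = sum / n = 20 / 5 = 4

Answer: 4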